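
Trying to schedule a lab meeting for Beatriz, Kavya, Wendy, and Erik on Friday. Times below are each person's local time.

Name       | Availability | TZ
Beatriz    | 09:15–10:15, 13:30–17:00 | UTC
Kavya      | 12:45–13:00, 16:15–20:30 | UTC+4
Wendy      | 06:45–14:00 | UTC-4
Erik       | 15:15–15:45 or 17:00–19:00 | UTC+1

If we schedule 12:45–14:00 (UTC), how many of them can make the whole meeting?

Beatriz in UTC: 09:15-10:15, 13:30-17:00.
Kavya in UTC: 08:45-09:00, 12:15-16:30 (subtract 4h to convert from UTC+4).
Wendy in UTC: 10:45-18:00 (add 4h to convert from UTC-4).
Erik in UTC: 14:15-14:45, 16:00-18:00 (subtract 1h to convert from UTC+1).
Kavya and Wendy can make the full 12:45-14:00 slot — that's 2.

2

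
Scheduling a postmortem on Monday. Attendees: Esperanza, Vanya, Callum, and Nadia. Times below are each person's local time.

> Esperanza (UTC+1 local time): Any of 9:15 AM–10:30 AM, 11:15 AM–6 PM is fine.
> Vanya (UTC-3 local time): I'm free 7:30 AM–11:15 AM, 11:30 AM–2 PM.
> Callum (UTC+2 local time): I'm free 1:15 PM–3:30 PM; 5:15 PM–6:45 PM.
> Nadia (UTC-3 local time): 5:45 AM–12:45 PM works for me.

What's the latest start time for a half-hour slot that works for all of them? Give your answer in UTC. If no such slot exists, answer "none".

Esperanza in UTC: 08:15-09:30, 10:15-17:00 (subtract 1h to convert from UTC+1).
Vanya in UTC: 10:30-14:15, 14:30-17:00 (add 3h to convert from UTC-3).
Callum in UTC: 11:15-13:30, 15:15-16:45 (subtract 2h to convert from UTC+2).
Nadia in UTC: 08:45-15:45 (add 3h to convert from UTC-3).
Esperanza ∩ Vanya: 10:30-14:15, 14:30-17:00.
Esperanza ∩ Vanya ∩ Callum: 11:15-13:30, 15:15-16:45.
Esperanza ∩ Vanya ∩ Callum ∩ Nadia: 11:15-13:30, 15:15-15:45.
Those are the intersection windows.
The last common window of at least 30 minutes is 15:15-15:45; a 30-minute meeting can start as late as 15:15 and still end by 15:45.

15:15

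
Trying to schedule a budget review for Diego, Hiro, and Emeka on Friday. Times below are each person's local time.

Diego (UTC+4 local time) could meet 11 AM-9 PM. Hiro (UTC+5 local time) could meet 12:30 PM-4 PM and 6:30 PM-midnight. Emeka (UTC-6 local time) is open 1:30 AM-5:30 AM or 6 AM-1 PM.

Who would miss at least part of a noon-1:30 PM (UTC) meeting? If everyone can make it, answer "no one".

Hiro

Diego in UTC: 07:00-17:00 (subtract 4h to convert from UTC+4).
Hiro in UTC: 07:30-11:00, 13:30-19:00 (subtract 5h to convert from UTC+5).
Emeka in UTC: 07:30-11:30, 12:00-19:00 (add 6h to convert from UTC-6).
Diego: free for 12:00-13:30. Hiro: not fully free for 12:00-13:30. Emeka: free for 12:00-13:30.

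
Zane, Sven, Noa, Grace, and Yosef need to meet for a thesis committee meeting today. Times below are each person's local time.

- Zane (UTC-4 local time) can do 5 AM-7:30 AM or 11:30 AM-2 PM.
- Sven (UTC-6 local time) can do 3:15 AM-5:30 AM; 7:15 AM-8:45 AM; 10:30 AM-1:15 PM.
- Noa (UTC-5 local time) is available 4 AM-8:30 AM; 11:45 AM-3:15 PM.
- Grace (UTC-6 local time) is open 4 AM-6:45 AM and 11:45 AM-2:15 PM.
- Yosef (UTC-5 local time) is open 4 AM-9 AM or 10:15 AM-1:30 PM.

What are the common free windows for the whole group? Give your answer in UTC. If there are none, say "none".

Zane in UTC: 09:00-11:30, 15:30-18:00 (add 4h to convert from UTC-4).
Sven in UTC: 09:15-11:30, 13:15-14:45, 16:30-19:15 (add 6h to convert from UTC-6).
Noa in UTC: 09:00-13:30, 16:45-20:15 (add 5h to convert from UTC-5).
Grace in UTC: 10:00-12:45, 17:45-20:15 (add 6h to convert from UTC-6).
Yosef in UTC: 09:00-14:00, 15:15-18:30 (add 5h to convert from UTC-5).
Zane ∩ Sven: 09:15-11:30, 16:30-18:00.
Zane ∩ Sven ∩ Noa: 09:15-11:30, 16:45-18:00.
Zane ∩ Sven ∩ Noa ∩ Grace: 10:00-11:30, 17:45-18:00.
Zane ∩ Sven ∩ Noa ∩ Grace ∩ Yosef: 10:00-11:30, 17:45-18:00.
Those are the intersection windows.

10:00-11:30, 17:45-18:00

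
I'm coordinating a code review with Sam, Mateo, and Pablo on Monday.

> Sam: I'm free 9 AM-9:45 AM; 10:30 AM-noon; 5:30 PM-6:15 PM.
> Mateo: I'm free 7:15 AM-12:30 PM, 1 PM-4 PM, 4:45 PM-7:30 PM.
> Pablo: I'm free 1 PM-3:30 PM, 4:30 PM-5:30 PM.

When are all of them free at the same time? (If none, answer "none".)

Sam ∩ Mateo: 09:00-09:45, 10:30-12:00, 17:30-18:15.
Sam ∩ Mateo ∩ Pablo: ∅.
There is no time when everyone is free.

none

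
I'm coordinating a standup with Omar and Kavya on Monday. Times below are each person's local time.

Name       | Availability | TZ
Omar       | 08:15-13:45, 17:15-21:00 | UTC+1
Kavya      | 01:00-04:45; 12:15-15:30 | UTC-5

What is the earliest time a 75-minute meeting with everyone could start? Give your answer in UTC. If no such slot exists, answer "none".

07:15

Omar in UTC: 07:15-12:45, 16:15-20:00 (subtract 1h to convert from UTC+1).
Kavya in UTC: 06:00-09:45, 17:15-20:30 (add 5h to convert from UTC-5).
Omar ∩ Kavya: 07:15-09:45, 17:15-20:00.
So the common availability across everyone is 07:15-09:45, 17:15-20:00.
The first common window of at least 75 minutes is 07:15-09:45, so the earliest start is 07:15.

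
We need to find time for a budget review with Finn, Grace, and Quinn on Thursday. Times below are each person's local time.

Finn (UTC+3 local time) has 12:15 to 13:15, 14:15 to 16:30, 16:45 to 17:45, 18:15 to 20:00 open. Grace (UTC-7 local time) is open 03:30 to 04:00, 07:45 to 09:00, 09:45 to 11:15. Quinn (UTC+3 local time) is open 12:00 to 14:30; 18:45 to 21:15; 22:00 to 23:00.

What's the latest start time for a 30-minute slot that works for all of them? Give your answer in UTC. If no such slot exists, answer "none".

none

Finn in UTC: 09:15-10:15, 11:15-13:30, 13:45-14:45, 15:15-17:00 (subtract 3h to convert from UTC+3).
Grace in UTC: 10:30-11:00, 14:45-16:00, 16:45-18:15 (add 7h to convert from UTC-7).
Quinn in UTC: 09:00-11:30, 15:45-18:15, 19:00-20:00 (subtract 3h to convert from UTC+3).
Finn ∩ Grace: 15:15-16:00, 16:45-17:00.
Finn ∩ Grace ∩ Quinn: 15:45-16:00, 16:45-17:00.
No common window is at least 30 minutes long.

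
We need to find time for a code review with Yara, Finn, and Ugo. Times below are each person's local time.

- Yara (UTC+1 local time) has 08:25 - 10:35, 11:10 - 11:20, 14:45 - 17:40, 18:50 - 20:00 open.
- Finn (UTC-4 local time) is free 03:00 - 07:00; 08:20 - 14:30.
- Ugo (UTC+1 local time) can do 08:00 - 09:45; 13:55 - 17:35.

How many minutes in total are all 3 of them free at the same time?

250

Yara in UTC: 07:25-09:35, 10:10-10:20, 13:45-16:40, 17:50-19:00 (subtract 1h to convert from UTC+1).
Finn in UTC: 07:00-11:00, 12:20-18:30 (add 4h to convert from UTC-4).
Ugo in UTC: 07:00-08:45, 12:55-16:35 (subtract 1h to convert from UTC+1).
Yara ∩ Finn: 07:25-09:35, 10:10-10:20, 13:45-16:40, 17:50-18:30.
Yara ∩ Finn ∩ Ugo: 07:25-08:45, 13:45-16:35.
Summing the common windows: 80 + 170 = 250 minutes.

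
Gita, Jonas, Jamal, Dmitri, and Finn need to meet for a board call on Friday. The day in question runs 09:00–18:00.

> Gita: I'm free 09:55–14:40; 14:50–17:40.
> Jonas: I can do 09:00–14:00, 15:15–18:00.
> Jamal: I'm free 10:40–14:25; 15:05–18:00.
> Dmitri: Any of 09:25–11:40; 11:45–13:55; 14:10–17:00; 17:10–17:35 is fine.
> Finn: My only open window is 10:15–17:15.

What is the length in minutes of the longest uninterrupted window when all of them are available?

Gita ∩ Jonas: 09:55-14:00, 15:15-17:40.
Gita ∩ Jonas ∩ Jamal: 10:40-14:00, 15:15-17:40.
Gita ∩ Jonas ∩ Jamal ∩ Dmitri: 10:40-11:40, 11:45-13:55, 15:15-17:00, 17:10-17:35.
Gita ∩ Jonas ∩ Jamal ∩ Dmitri ∩ Finn: 10:40-11:40, 11:45-13:55, 15:15-17:00, 17:10-17:15.
Those are the intersection windows.
The longest is 11:45-13:55 at 130 minutes.

130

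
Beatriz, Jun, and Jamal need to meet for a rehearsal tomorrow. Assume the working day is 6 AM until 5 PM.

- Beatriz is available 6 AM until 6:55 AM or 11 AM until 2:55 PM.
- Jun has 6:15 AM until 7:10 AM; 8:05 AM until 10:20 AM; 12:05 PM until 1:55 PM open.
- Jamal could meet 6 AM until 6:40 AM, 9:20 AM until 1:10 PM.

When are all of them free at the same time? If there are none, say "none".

Beatriz ∩ Jun: 06:15-06:55, 12:05-13:55.
Beatriz ∩ Jun ∩ Jamal: 06:15-06:40, 12:05-13:10.

06:15-06:40, 12:05-13:10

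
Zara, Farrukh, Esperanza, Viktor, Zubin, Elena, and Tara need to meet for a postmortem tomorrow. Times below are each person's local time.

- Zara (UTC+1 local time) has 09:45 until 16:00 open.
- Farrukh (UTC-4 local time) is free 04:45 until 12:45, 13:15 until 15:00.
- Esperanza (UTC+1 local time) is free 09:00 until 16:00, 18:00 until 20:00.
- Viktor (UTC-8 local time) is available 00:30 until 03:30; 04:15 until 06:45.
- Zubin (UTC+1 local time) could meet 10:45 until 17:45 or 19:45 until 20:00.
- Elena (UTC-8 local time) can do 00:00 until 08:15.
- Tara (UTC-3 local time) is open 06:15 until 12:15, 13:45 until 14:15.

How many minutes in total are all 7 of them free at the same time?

Zara in UTC: 08:45-15:00 (subtract 1h to convert from UTC+1).
Farrukh in UTC: 08:45-16:45, 17:15-19:00 (add 4h to convert from UTC-4).
Esperanza in UTC: 08:00-15:00, 17:00-19:00 (subtract 1h to convert from UTC+1).
Viktor in UTC: 08:30-11:30, 12:15-14:45 (add 8h to convert from UTC-8).
Zubin in UTC: 09:45-16:45, 18:45-19:00 (subtract 1h to convert from UTC+1).
Elena in UTC: 08:00-16:15 (add 8h to convert from UTC-8).
Tara in UTC: 09:15-15:15, 16:45-17:15 (add 3h to convert from UTC-3).
Zara ∩ Farrukh: 08:45-15:00.
Zara ∩ Farrukh ∩ Esperanza: 08:45-15:00.
Zara ∩ Farrukh ∩ Esperanza ∩ Viktor: 08:45-11:30, 12:15-14:45.
Zara ∩ Farrukh ∩ Esperanza ∩ Viktor ∩ Zubin: 09:45-11:30, 12:15-14:45.
Zara ∩ Farrukh ∩ Esperanza ∩ Viktor ∩ Zubin ∩ Elena: 09:45-11:30, 12:15-14:45.
Zara ∩ Farrukh ∩ Esperanza ∩ Viktor ∩ Zubin ∩ Elena ∩ Tara: 09:45-11:30, 12:15-14:45.
Those are the intersection windows.
Summing the common windows: 105 + 150 = 255 minutes.

255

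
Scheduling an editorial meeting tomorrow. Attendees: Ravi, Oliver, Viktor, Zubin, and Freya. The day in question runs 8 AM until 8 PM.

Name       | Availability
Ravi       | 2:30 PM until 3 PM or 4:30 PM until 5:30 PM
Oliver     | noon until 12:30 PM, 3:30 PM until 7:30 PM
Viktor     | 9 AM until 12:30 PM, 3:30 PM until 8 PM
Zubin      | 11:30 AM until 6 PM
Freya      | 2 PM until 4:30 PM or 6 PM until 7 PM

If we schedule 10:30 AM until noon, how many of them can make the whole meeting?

1

Viktor can make the full 10:30-12:00 slot — that's 1.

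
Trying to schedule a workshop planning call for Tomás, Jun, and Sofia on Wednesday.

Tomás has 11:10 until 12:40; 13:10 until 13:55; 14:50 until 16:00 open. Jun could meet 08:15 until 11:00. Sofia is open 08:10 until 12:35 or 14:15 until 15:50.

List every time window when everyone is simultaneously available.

none

Tomás ∩ Jun: ∅.
Tomás ∩ Jun ∩ Sofia: ∅.
There is no time when everyone is free.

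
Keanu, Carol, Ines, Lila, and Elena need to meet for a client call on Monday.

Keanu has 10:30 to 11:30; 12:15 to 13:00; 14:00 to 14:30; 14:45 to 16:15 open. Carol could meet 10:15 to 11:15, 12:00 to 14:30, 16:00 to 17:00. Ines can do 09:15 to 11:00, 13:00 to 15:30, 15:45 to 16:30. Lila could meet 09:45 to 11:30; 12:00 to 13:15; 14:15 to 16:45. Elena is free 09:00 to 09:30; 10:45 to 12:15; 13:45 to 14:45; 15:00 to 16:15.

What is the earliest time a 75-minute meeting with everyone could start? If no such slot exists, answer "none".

Keanu ∩ Carol: 10:30-11:15, 12:15-13:00, 14:00-14:30, 16:00-16:15.
Keanu ∩ Carol ∩ Ines: 10:30-11:00, 14:00-14:30, 16:00-16:15.
Keanu ∩ Carol ∩ Ines ∩ Lila: 10:30-11:00, 14:15-14:30, 16:00-16:15.
Keanu ∩ Carol ∩ Ines ∩ Lila ∩ Elena: 10:45-11:00, 14:15-14:30, 16:00-16:15.
So the common availability across everyone is 10:45-11:00, 14:15-14:30, 16:00-16:15.
No common window is at least 75 minutes long.

none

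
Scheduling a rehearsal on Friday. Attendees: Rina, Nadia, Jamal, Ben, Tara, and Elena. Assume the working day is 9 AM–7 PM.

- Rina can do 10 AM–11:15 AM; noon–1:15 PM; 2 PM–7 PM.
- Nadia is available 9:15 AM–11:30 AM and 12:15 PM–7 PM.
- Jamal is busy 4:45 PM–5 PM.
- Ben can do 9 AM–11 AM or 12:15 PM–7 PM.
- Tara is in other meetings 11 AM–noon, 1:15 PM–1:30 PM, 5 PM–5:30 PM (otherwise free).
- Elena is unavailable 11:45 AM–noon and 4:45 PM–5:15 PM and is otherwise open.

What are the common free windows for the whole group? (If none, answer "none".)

Rina free: 10:00-11:15, 12:00-13:15, 14:00-19:00.
Nadia free: 09:15-11:30, 12:15-19:00.
Jamal free: 09:00-16:45, 17:00-19:00 (invert busy blocks within the working day).
Ben free: 09:00-11:00, 12:15-19:00.
Tara free: 09:00-11:00, 12:00-13:15, 13:30-17:00, 17:30-19:00 (invert busy blocks within the working day).
Elena free: 09:00-11:45, 12:00-16:45, 17:15-19:00 (invert busy blocks within the working day).
Rina ∩ Nadia: 10:00-11:15, 12:15-13:15, 14:00-19:00.
Rina ∩ Nadia ∩ Jamal: 10:00-11:15, 12:15-13:15, 14:00-16:45, 17:00-19:00.
Rina ∩ Nadia ∩ Jamal ∩ Ben: 10:00-11:00, 12:15-13:15, 14:00-16:45, 17:00-19:00.
Rina ∩ Nadia ∩ Jamal ∩ Ben ∩ Tara: 10:00-11:00, 12:15-13:15, 14:00-16:45, 17:30-19:00.
Rina ∩ Nadia ∩ Jamal ∩ Ben ∩ Tara ∩ Elena: 10:00-11:00, 12:15-13:15, 14:00-16:45, 17:30-19:00.
So the common availability across everyone is 10:00-11:00, 12:15-13:15, 14:00-16:45, 17:30-19:00.

10:00-11:00, 12:15-13:15, 14:00-16:45, 17:30-19:00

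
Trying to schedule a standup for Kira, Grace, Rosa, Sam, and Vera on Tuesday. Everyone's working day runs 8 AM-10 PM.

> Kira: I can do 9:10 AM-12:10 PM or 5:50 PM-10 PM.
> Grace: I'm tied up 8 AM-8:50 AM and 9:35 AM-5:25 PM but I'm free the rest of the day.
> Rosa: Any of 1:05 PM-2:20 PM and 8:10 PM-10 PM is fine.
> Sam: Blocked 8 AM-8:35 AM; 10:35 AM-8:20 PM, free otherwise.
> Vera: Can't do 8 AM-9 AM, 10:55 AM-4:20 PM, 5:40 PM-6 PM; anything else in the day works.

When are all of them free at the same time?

Kira free: 09:10-12:10, 17:50-22:00.
Grace free: 08:50-09:35, 17:25-22:00 (invert busy blocks within the working day).
Rosa free: 13:05-14:20, 20:10-22:00.
Sam free: 08:35-10:35, 20:20-22:00 (invert busy blocks within the working day).
Vera free: 09:00-10:55, 16:20-17:40, 18:00-22:00 (invert busy blocks within the working day).
Kira ∩ Grace: 09:10-09:35, 17:50-22:00.
Kira ∩ Grace ∩ Rosa: 20:10-22:00.
Kira ∩ Grace ∩ Rosa ∩ Sam: 20:20-22:00.
Kira ∩ Grace ∩ Rosa ∩ Sam ∩ Vera: 20:20-22:00.

20:20-22:00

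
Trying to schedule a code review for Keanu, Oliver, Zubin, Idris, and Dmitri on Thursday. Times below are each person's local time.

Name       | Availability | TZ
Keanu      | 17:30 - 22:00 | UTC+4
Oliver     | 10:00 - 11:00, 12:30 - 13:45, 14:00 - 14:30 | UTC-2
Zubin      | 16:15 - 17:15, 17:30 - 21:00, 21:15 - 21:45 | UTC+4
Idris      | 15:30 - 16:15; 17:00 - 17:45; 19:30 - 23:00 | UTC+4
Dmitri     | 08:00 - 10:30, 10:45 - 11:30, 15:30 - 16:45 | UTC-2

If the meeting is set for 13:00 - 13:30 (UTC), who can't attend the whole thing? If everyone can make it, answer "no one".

Keanu, Oliver, Zubin

Keanu in UTC: 13:30-18:00 (subtract 4h to convert from UTC+4).
Oliver in UTC: 12:00-13:00, 14:30-15:45, 16:00-16:30 (add 2h to convert from UTC-2).
Zubin in UTC: 12:15-13:15, 13:30-17:00, 17:15-17:45 (subtract 4h to convert from UTC+4).
Idris in UTC: 11:30-12:15, 13:00-13:45, 15:30-19:00 (subtract 4h to convert from UTC+4).
Dmitri in UTC: 10:00-12:30, 12:45-13:30, 17:30-18:45 (add 2h to convert from UTC-2).
Keanu: not fully free for 13:00-13:30. Oliver: not fully free for 13:00-13:30. Zubin: not fully free for 13:00-13:30. Idris: free for 13:00-13:30. Dmitri: free for 13:00-13:30.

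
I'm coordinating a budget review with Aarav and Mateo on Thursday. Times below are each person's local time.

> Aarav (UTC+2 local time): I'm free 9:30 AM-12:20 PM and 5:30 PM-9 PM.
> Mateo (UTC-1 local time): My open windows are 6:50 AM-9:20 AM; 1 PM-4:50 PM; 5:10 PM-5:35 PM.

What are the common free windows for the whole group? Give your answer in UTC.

Aarav in UTC: 07:30-10:20, 15:30-19:00 (subtract 2h to convert from UTC+2).
Mateo in UTC: 07:50-10:20, 14:00-17:50, 18:10-18:35 (add 1h to convert from UTC-1).
Aarav ∩ Mateo: 07:50-10:20, 15:30-17:50, 18:10-18:35.

07:50-10:20, 15:30-17:50, 18:10-18:35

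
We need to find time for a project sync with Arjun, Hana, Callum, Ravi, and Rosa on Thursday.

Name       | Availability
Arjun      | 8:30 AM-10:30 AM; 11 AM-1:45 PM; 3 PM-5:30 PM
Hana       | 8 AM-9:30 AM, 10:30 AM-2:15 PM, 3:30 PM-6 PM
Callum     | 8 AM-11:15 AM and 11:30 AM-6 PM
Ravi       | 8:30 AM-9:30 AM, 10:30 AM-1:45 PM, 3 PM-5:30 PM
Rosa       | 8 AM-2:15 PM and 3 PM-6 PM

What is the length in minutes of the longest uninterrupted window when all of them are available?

135

Arjun ∩ Hana: 08:30-09:30, 11:00-13:45, 15:30-17:30.
Arjun ∩ Hana ∩ Callum: 08:30-09:30, 11:00-11:15, 11:30-13:45, 15:30-17:30.
Arjun ∩ Hana ∩ Callum ∩ Ravi: 08:30-09:30, 11:00-11:15, 11:30-13:45, 15:30-17:30.
Arjun ∩ Hana ∩ Callum ∩ Ravi ∩ Rosa: 08:30-09:30, 11:00-11:15, 11:30-13:45, 15:30-17:30.
The longest is 11:30-13:45 at 135 minutes.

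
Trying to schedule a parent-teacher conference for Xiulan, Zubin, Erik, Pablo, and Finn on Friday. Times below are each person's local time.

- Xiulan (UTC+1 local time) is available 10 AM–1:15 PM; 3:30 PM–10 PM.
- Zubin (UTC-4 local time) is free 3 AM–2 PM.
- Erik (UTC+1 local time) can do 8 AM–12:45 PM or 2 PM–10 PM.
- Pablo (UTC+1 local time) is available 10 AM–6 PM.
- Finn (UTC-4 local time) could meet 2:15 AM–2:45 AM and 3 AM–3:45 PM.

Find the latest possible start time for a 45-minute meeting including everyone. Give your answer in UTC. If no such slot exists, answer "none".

16:15

Xiulan in UTC: 09:00-12:15, 14:30-21:00 (subtract 1h to convert from UTC+1).
Zubin in UTC: 07:00-18:00 (add 4h to convert from UTC-4).
Erik in UTC: 07:00-11:45, 13:00-21:00 (subtract 1h to convert from UTC+1).
Pablo in UTC: 09:00-17:00 (subtract 1h to convert from UTC+1).
Finn in UTC: 06:15-06:45, 07:00-19:45 (add 4h to convert from UTC-4).
Xiulan ∩ Zubin: 09:00-12:15, 14:30-18:00.
Xiulan ∩ Zubin ∩ Erik: 09:00-11:45, 14:30-18:00.
Xiulan ∩ Zubin ∩ Erik ∩ Pablo: 09:00-11:45, 14:30-17:00.
Xiulan ∩ Zubin ∩ Erik ∩ Pablo ∩ Finn: 09:00-11:45, 14:30-17:00.
The last common window of at least 45 minutes is 14:30-17:00; a 45-minute meeting can start as late as 16:15 and still end by 17:00.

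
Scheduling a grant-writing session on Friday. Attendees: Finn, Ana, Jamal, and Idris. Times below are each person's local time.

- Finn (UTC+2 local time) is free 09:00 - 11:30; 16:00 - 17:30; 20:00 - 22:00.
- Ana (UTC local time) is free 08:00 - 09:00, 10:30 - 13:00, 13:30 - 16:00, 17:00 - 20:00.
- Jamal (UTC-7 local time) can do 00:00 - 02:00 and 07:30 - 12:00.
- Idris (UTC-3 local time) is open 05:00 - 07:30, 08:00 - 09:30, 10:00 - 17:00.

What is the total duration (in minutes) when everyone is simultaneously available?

180

Finn in UTC: 07:00-09:30, 14:00-15:30, 18:00-20:00 (subtract 2h to convert from UTC+2).
Ana in UTC: 08:00-09:00, 10:30-13:00, 13:30-16:00, 17:00-20:00.
Jamal in UTC: 07:00-09:00, 14:30-19:00 (add 7h to convert from UTC-7).
Idris in UTC: 08:00-10:30, 11:00-12:30, 13:00-20:00 (add 3h to convert from UTC-3).
Finn ∩ Ana: 08:00-09:00, 14:00-15:30, 18:00-20:00.
Finn ∩ Ana ∩ Jamal: 08:00-09:00, 14:30-15:30, 18:00-19:00.
Finn ∩ Ana ∩ Jamal ∩ Idris: 08:00-09:00, 14:30-15:30, 18:00-19:00.
So the common availability across everyone is 08:00-09:00, 14:30-15:30, 18:00-19:00.
Summing the common windows: 60 + 60 + 60 = 180 minutes.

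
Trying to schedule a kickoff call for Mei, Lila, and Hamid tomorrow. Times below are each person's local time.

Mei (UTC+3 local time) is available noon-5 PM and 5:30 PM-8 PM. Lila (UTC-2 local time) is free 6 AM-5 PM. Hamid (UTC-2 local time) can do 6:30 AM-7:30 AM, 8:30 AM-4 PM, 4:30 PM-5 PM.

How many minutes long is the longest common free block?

210

Mei in UTC: 09:00-14:00, 14:30-17:00 (subtract 3h to convert from UTC+3).
Lila in UTC: 08:00-19:00 (add 2h to convert from UTC-2).
Hamid in UTC: 08:30-09:30, 10:30-18:00, 18:30-19:00 (add 2h to convert from UTC-2).
Mei ∩ Lila: 09:00-14:00, 14:30-17:00.
Mei ∩ Lila ∩ Hamid: 09:00-09:30, 10:30-14:00, 14:30-17:00.
The longest is 10:30-14:00 at 210 minutes.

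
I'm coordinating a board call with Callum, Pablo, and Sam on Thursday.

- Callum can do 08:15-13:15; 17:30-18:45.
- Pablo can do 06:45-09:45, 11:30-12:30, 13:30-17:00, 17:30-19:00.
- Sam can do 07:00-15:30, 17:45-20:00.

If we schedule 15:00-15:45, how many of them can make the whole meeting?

1

Pablo can make the full 15:00-15:45 slot — that's 1.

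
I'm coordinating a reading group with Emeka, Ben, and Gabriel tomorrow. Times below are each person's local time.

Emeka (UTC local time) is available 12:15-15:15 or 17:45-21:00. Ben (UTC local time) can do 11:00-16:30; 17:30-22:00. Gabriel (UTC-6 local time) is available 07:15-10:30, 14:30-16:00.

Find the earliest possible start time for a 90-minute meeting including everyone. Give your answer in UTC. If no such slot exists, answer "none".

13:15

Emeka in UTC: 12:15-15:15, 17:45-21:00.
Ben in UTC: 11:00-16:30, 17:30-22:00.
Gabriel in UTC: 13:15-16:30, 20:30-22:00 (add 6h to convert from UTC-6).
Emeka ∩ Ben: 12:15-15:15, 17:45-21:00.
Emeka ∩ Ben ∩ Gabriel: 13:15-15:15, 20:30-21:00.
Those are the intersection windows.
The first common window of at least 90 minutes is 13:15-15:15, so the earliest start is 13:15.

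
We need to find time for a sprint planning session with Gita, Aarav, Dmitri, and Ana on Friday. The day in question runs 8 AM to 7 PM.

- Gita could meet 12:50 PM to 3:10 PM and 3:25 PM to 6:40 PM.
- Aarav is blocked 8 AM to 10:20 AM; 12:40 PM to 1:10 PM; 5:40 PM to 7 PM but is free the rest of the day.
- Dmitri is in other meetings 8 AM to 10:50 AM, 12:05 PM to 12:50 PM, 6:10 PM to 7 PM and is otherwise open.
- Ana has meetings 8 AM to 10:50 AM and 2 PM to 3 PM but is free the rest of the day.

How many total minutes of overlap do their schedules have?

Gita free: 12:50-15:10, 15:25-18:40.
Aarav free: 10:20-12:40, 13:10-17:40 (invert busy blocks within the working day).
Dmitri free: 10:50-12:05, 12:50-18:10 (invert busy blocks within the working day).
Ana free: 10:50-14:00, 15:00-19:00 (invert busy blocks within the working day).
Gita ∩ Aarav: 13:10-15:10, 15:25-17:40.
Gita ∩ Aarav ∩ Dmitri: 13:10-15:10, 15:25-17:40.
Gita ∩ Aarav ∩ Dmitri ∩ Ana: 13:10-14:00, 15:00-15:10, 15:25-17:40.
Summing the common windows: 50 + 10 + 135 = 195 minutes.

195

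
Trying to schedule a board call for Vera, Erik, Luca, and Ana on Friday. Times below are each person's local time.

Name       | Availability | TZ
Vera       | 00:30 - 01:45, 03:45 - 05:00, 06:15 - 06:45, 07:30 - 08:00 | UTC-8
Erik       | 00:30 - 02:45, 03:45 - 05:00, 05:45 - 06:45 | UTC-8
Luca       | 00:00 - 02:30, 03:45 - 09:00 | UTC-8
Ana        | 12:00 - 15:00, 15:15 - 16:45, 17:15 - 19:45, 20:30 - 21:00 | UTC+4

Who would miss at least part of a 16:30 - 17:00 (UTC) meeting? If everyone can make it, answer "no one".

Vera in UTC: 08:30-09:45, 11:45-13:00, 14:15-14:45, 15:30-16:00 (add 8h to convert from UTC-8).
Erik in UTC: 08:30-10:45, 11:45-13:00, 13:45-14:45 (add 8h to convert from UTC-8).
Luca in UTC: 08:00-10:30, 11:45-17:00 (add 8h to convert from UTC-8).
Ana in UTC: 08:00-11:00, 11:15-12:45, 13:15-15:45, 16:30-17:00 (subtract 4h to convert from UTC+4).
Vera: not fully free for 16:30-17:00. Erik: not fully free for 16:30-17:00. Luca: free for 16:30-17:00. Ana: free for 16:30-17:00.

Erik, Vera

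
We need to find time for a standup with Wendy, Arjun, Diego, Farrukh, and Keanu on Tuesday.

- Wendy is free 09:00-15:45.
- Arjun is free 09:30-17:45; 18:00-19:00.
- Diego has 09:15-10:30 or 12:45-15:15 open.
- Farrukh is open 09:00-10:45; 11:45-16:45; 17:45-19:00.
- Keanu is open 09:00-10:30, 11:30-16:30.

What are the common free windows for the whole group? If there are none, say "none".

09:30-10:30, 12:45-15:15

Wendy ∩ Arjun: 09:30-15:45.
Wendy ∩ Arjun ∩ Diego: 09:30-10:30, 12:45-15:15.
Wendy ∩ Arjun ∩ Diego ∩ Farrukh: 09:30-10:30, 12:45-15:15.
Wendy ∩ Arjun ∩ Diego ∩ Farrukh ∩ Keanu: 09:30-10:30, 12:45-15:15.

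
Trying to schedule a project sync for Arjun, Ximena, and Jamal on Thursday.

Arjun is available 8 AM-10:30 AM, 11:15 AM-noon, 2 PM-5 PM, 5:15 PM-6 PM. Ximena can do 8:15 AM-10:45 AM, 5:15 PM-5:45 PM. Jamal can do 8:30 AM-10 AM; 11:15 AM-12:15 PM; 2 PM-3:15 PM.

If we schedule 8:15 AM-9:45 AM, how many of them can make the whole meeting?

2

Arjun and Ximena can make the full 08:15-09:45 slot — that's 2.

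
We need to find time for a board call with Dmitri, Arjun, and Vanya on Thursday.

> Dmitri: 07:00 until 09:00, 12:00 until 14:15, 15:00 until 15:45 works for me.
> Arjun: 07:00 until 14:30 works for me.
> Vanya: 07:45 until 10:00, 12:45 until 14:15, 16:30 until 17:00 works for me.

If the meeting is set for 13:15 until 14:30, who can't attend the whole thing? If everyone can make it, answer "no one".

Dmitri: not fully free for 13:15-14:30. Arjun: free for 13:15-14:30. Vanya: not fully free for 13:15-14:30.

Dmitri, Vanya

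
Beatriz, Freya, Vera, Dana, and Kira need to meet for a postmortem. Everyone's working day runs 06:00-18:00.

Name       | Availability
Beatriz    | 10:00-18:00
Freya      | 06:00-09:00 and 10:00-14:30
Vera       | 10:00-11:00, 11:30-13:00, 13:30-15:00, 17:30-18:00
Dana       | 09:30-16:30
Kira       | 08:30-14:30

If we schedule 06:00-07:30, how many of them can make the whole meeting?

Freya can make the full 06:00-07:30 slot — that's 1.

1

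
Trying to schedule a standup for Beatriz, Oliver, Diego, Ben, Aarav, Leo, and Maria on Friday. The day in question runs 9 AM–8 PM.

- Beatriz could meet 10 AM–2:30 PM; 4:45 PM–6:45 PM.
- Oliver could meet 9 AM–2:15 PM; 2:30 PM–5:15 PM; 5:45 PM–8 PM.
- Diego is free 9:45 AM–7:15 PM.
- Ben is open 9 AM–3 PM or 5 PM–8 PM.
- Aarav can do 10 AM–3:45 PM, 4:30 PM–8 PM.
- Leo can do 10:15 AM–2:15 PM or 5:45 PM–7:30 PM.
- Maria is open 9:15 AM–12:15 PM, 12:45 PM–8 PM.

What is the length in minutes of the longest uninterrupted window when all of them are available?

120

Beatriz ∩ Oliver: 10:00-14:15, 16:45-17:15, 17:45-18:45.
Beatriz ∩ Oliver ∩ Diego: 10:00-14:15, 16:45-17:15, 17:45-18:45.
Beatriz ∩ Oliver ∩ Diego ∩ Ben: 10:00-14:15, 17:00-17:15, 17:45-18:45.
Beatriz ∩ Oliver ∩ Diego ∩ Ben ∩ Aarav: 10:00-14:15, 17:00-17:15, 17:45-18:45.
Beatriz ∩ Oliver ∩ Diego ∩ Ben ∩ Aarav ∩ Leo: 10:15-14:15, 17:45-18:45.
Beatriz ∩ Oliver ∩ Diego ∩ Ben ∩ Aarav ∩ Leo ∩ Maria: 10:15-12:15, 12:45-14:15, 17:45-18:45.
The longest is 10:15-12:15 at 120 minutes.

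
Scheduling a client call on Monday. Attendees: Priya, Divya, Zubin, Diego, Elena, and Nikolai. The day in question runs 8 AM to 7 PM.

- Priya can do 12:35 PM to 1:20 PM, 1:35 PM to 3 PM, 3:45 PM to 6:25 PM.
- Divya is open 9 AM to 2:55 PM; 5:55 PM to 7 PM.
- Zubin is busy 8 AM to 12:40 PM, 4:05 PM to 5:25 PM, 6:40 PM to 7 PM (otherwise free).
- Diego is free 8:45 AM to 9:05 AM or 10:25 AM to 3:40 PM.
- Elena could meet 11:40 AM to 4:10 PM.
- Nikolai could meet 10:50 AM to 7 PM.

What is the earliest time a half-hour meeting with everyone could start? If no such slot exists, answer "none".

Priya free: 12:35-13:20, 13:35-15:00, 15:45-18:25.
Divya free: 09:00-14:55, 17:55-19:00.
Zubin free: 12:40-16:05, 17:25-18:40 (invert busy blocks within the working day).
Diego free: 08:45-09:05, 10:25-15:40.
Elena free: 11:40-16:10.
Nikolai free: 10:50-19:00.
Priya ∩ Divya: 12:35-13:20, 13:35-14:55, 17:55-18:25.
Priya ∩ Divya ∩ Zubin: 12:40-13:20, 13:35-14:55, 17:55-18:25.
Priya ∩ Divya ∩ Zubin ∩ Diego: 12:40-13:20, 13:35-14:55.
Priya ∩ Divya ∩ Zubin ∩ Diego ∩ Elena: 12:40-13:20, 13:35-14:55.
Priya ∩ Divya ∩ Zubin ∩ Diego ∩ Elena ∩ Nikolai: 12:40-13:20, 13:35-14:55.
The first common window of at least 30 minutes is 12:40-13:20, so the earliest start is 12:40.

12:40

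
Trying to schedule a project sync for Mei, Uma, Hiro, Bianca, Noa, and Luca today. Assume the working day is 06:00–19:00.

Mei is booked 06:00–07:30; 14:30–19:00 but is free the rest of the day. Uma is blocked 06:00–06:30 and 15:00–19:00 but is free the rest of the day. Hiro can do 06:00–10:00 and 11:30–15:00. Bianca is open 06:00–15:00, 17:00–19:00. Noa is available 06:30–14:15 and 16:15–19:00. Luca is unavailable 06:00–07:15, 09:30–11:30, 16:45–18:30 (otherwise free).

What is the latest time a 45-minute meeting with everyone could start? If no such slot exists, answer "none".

13:30

Mei free: 07:30-14:30 (invert busy blocks within the working day).
Uma free: 06:30-15:00 (invert busy blocks within the working day).
Hiro free: 06:00-10:00, 11:30-15:00.
Bianca free: 06:00-15:00, 17:00-19:00.
Noa free: 06:30-14:15, 16:15-19:00.
Luca free: 07:15-09:30, 11:30-16:45, 18:30-19:00 (invert busy blocks within the working day).
Mei ∩ Uma: 07:30-14:30.
Mei ∩ Uma ∩ Hiro: 07:30-10:00, 11:30-14:30.
Mei ∩ Uma ∩ Hiro ∩ Bianca: 07:30-10:00, 11:30-14:30.
Mei ∩ Uma ∩ Hiro ∩ Bianca ∩ Noa: 07:30-10:00, 11:30-14:15.
Mei ∩ Uma ∩ Hiro ∩ Bianca ∩ Noa ∩ Luca: 07:30-09:30, 11:30-14:15.
Those are the intersection windows.
The last common window of at least 45 minutes is 11:30-14:15; a 45-minute meeting can start as late as 13:30 and still end by 14:15.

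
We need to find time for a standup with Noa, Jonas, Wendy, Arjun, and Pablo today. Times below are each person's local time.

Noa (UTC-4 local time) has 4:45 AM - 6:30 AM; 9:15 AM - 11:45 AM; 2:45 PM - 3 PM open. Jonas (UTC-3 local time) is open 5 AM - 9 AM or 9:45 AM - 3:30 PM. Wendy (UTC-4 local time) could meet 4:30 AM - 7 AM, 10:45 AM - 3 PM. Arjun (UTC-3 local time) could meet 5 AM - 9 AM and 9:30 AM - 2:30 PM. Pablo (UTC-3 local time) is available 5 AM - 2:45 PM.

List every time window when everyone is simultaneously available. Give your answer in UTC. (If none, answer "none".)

Noa in UTC: 08:45-10:30, 13:15-15:45, 18:45-19:00 (add 4h to convert from UTC-4).
Jonas in UTC: 08:00-12:00, 12:45-18:30 (add 3h to convert from UTC-3).
Wendy in UTC: 08:30-11:00, 14:45-19:00 (add 4h to convert from UTC-4).
Arjun in UTC: 08:00-12:00, 12:30-17:30 (add 3h to convert from UTC-3).
Pablo in UTC: 08:00-17:45 (add 3h to convert from UTC-3).
Noa ∩ Jonas: 08:45-10:30, 13:15-15:45.
Noa ∩ Jonas ∩ Wendy: 08:45-10:30, 14:45-15:45.
Noa ∩ Jonas ∩ Wendy ∩ Arjun: 08:45-10:30, 14:45-15:45.
Noa ∩ Jonas ∩ Wendy ∩ Arjun ∩ Pablo: 08:45-10:30, 14:45-15:45.

08:45-10:30, 14:45-15:45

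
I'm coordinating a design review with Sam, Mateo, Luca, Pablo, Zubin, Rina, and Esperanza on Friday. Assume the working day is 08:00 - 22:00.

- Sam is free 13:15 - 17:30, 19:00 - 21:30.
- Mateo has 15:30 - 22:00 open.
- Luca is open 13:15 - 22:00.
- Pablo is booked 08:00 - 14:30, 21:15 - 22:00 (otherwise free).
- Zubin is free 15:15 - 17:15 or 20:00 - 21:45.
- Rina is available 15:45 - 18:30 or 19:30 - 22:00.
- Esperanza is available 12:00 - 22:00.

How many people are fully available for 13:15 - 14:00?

3

Sam free: 13:15-17:30, 19:00-21:30.
Mateo free: 15:30-22:00.
Luca free: 13:15-22:00.
Pablo free: 14:30-21:15 (invert busy blocks within the working day).
Zubin free: 15:15-17:15, 20:00-21:45.
Rina free: 15:45-18:30, 19:30-22:00.
Esperanza free: 12:00-22:00.
Sam, Luca, and Esperanza can make the full 13:15-14:00 slot — that's 3.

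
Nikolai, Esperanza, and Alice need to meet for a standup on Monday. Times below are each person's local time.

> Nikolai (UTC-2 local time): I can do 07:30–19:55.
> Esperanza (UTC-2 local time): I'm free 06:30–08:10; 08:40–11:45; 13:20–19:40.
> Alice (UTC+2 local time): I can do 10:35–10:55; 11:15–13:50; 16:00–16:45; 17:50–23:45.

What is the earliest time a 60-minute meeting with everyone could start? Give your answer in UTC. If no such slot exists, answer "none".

Nikolai in UTC: 09:30-21:55 (add 2h to convert from UTC-2).
Esperanza in UTC: 08:30-10:10, 10:40-13:45, 15:20-21:40 (add 2h to convert from UTC-2).
Alice in UTC: 08:35-08:55, 09:15-11:50, 14:00-14:45, 15:50-21:45 (subtract 2h to convert from UTC+2).
Nikolai ∩ Esperanza: 09:30-10:10, 10:40-13:45, 15:20-21:40.
Nikolai ∩ Esperanza ∩ Alice: 09:30-10:10, 10:40-11:50, 15:50-21:40.
The first common window of at least 60 minutes is 10:40-11:50, so the earliest start is 10:40.

10:40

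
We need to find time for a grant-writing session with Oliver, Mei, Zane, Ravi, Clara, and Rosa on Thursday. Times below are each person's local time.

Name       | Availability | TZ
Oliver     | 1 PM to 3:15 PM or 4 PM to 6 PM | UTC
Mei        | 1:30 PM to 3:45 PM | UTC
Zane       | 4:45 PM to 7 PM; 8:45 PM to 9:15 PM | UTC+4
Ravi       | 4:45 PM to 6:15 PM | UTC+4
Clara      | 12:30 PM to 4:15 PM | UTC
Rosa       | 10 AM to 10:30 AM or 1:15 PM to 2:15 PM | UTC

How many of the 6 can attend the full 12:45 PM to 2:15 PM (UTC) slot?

Oliver in UTC: 13:00-15:15, 16:00-18:00.
Mei in UTC: 13:30-15:45.
Zane in UTC: 12:45-15:00, 16:45-17:15 (subtract 4h to convert from UTC+4).
Ravi in UTC: 12:45-14:15 (subtract 4h to convert from UTC+4).
Clara in UTC: 12:30-16:15.
Rosa in UTC: 10:00-10:30, 13:15-14:15.
Zane, Ravi, and Clara can make the full 12:45-14:15 slot — that's 3.

3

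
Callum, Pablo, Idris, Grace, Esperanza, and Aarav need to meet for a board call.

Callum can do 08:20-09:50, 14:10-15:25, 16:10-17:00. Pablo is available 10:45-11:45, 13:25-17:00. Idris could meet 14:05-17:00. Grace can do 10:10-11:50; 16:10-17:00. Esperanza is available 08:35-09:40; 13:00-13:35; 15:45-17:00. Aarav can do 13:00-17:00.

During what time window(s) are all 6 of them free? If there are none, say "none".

16:10-17:00

Callum ∩ Pablo: 14:10-15:25, 16:10-17:00.
Callum ∩ Pablo ∩ Idris: 14:10-15:25, 16:10-17:00.
Callum ∩ Pablo ∩ Idris ∩ Grace: 16:10-17:00.
Callum ∩ Pablo ∩ Idris ∩ Grace ∩ Esperanza: 16:10-17:00.
Callum ∩ Pablo ∩ Idris ∩ Grace ∩ Esperanza ∩ Aarav: 16:10-17:00.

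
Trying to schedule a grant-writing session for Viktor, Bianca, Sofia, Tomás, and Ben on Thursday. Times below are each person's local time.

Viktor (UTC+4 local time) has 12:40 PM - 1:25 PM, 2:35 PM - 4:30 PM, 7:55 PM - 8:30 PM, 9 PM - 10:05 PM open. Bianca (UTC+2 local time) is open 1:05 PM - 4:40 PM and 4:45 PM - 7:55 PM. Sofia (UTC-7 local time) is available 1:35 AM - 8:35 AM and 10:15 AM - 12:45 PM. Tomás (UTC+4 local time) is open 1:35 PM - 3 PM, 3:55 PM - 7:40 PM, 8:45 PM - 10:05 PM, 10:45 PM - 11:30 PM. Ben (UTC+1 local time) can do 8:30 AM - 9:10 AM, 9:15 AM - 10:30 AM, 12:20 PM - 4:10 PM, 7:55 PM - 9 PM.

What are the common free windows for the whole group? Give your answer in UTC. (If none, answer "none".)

11:55-12:30

Viktor in UTC: 08:40-09:25, 10:35-12:30, 15:55-16:30, 17:00-18:05 (subtract 4h to convert from UTC+4).
Bianca in UTC: 11:05-14:40, 14:45-17:55 (subtract 2h to convert from UTC+2).
Sofia in UTC: 08:35-15:35, 17:15-19:45 (add 7h to convert from UTC-7).
Tomás in UTC: 09:35-11:00, 11:55-15:40, 16:45-18:05, 18:45-19:30 (subtract 4h to convert from UTC+4).
Ben in UTC: 07:30-08:10, 08:15-09:30, 11:20-15:10, 18:55-20:00 (subtract 1h to convert from UTC+1).
Viktor ∩ Bianca: 11:05-12:30, 15:55-16:30, 17:00-17:55.
Viktor ∩ Bianca ∩ Sofia: 11:05-12:30, 17:15-17:55.
Viktor ∩ Bianca ∩ Sofia ∩ Tomás: 11:55-12:30, 17:15-17:55.
Viktor ∩ Bianca ∩ Sofia ∩ Tomás ∩ Ben: 11:55-12:30.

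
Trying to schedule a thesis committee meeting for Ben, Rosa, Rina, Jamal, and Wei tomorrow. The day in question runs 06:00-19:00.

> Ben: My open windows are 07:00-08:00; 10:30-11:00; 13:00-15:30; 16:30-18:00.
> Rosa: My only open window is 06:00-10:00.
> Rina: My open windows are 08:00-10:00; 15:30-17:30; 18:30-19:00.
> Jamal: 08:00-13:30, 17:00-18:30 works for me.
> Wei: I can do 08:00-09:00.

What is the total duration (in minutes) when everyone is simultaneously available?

Ben ∩ Rosa: 07:00-08:00.
Ben ∩ Rosa ∩ Rina: ∅.
Ben ∩ Rosa ∩ Rina ∩ Jamal: ∅.
Ben ∩ Rosa ∩ Rina ∩ Jamal ∩ Wei: ∅.
There is no time when everyone is free.
There is no common window, so the total is 0 minutes.

0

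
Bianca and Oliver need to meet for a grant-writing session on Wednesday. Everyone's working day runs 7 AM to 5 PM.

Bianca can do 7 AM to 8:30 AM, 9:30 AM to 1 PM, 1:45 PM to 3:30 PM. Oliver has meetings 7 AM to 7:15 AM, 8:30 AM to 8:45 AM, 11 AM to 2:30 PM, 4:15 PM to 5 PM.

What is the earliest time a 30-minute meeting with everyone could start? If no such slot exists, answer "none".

07:15

Bianca free: 07:00-08:30, 09:30-13:00, 13:45-15:30.
Oliver free: 07:15-08:30, 08:45-11:00, 14:30-16:15 (invert busy blocks within the working day).
Bianca ∩ Oliver: 07:15-08:30, 09:30-11:00, 14:30-15:30.
So the common availability across everyone is 07:15-08:30, 09:30-11:00, 14:30-15:30.
The first common window of at least 30 minutes is 07:15-08:30, so the earliest start is 07:15.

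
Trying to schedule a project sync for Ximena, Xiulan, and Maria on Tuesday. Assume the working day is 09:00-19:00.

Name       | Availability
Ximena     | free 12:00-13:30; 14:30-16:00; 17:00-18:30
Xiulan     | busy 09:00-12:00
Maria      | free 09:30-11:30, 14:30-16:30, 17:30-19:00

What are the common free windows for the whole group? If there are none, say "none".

Ximena free: 12:00-13:30, 14:30-16:00, 17:00-18:30.
Xiulan free: 12:00-19:00 (invert busy blocks within the working day).
Maria free: 09:30-11:30, 14:30-16:30, 17:30-19:00.
Ximena ∩ Xiulan: 12:00-13:30, 14:30-16:00, 17:00-18:30.
Ximena ∩ Xiulan ∩ Maria: 14:30-16:00, 17:30-18:30.

14:30-16:00, 17:30-18:30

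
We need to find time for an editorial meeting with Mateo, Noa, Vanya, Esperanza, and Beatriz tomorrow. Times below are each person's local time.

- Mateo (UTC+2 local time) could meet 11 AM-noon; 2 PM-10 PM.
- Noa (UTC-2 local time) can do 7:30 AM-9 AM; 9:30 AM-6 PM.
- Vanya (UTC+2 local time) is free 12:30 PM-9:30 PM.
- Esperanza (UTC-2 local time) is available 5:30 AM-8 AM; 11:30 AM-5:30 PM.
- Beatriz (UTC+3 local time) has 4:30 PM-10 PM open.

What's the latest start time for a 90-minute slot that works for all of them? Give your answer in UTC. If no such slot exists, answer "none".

Mateo in UTC: 09:00-10:00, 12:00-20:00 (subtract 2h to convert from UTC+2).
Noa in UTC: 09:30-11:00, 11:30-20:00 (add 2h to convert from UTC-2).
Vanya in UTC: 10:30-19:30 (subtract 2h to convert from UTC+2).
Esperanza in UTC: 07:30-10:00, 13:30-19:30 (add 2h to convert from UTC-2).
Beatriz in UTC: 13:30-19:00 (subtract 3h to convert from UTC+3).
Mateo ∩ Noa: 09:30-10:00, 12:00-20:00.
Mateo ∩ Noa ∩ Vanya: 12:00-19:30.
Mateo ∩ Noa ∩ Vanya ∩ Esperanza: 13:30-19:30.
Mateo ∩ Noa ∩ Vanya ∩ Esperanza ∩ Beatriz: 13:30-19:00.
Those are the intersection windows.
The last common window of at least 90 minutes is 13:30-19:00; a 90-minute meeting can start as late as 17:30 and still end by 19:00.

17:30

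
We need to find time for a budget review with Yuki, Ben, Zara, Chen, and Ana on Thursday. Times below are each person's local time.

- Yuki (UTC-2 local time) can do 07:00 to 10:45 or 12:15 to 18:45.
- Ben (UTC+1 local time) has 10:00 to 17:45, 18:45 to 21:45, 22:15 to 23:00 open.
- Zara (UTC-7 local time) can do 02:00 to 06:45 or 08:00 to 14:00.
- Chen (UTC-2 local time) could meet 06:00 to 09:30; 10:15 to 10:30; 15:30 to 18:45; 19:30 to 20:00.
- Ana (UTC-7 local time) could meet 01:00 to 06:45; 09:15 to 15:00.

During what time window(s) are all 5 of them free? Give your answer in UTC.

Yuki in UTC: 09:00-12:45, 14:15-20:45 (add 2h to convert from UTC-2).
Ben in UTC: 09:00-16:45, 17:45-20:45, 21:15-22:00 (subtract 1h to convert from UTC+1).
Zara in UTC: 09:00-13:45, 15:00-21:00 (add 7h to convert from UTC-7).
Chen in UTC: 08:00-11:30, 12:15-12:30, 17:30-20:45, 21:30-22:00 (add 2h to convert from UTC-2).
Ana in UTC: 08:00-13:45, 16:15-22:00 (add 7h to convert from UTC-7).
Yuki ∩ Ben: 09:00-12:45, 14:15-16:45, 17:45-20:45.
Yuki ∩ Ben ∩ Zara: 09:00-12:45, 15:00-16:45, 17:45-20:45.
Yuki ∩ Ben ∩ Zara ∩ Chen: 09:00-11:30, 12:15-12:30, 17:45-20:45.
Yuki ∩ Ben ∩ Zara ∩ Chen ∩ Ana: 09:00-11:30, 12:15-12:30, 17:45-20:45.

09:00-11:30, 12:15-12:30, 17:45-20:45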